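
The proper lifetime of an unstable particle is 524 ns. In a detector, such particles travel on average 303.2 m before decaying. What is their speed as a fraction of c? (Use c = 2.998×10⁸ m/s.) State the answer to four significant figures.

Let x = d/(cτ) = 303.2 m / (2.998×10⁸ m/s × 5.240×10^-7 s) = 1.93. Since d = βγcτ, x = βγ = β/√(1−β²).
Solving: β² = x²/(1+x²) = 3.7249/4.7249 = 0.788355, so β = 0.8879.

0.8879c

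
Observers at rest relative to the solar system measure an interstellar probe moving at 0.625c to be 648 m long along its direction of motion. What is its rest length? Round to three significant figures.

β² = 0.390625, so γ = 1/√0.609375 = 1.281.
Proper length: L₀ = γ·L = 1.281 × 648 = 830 m.

830 m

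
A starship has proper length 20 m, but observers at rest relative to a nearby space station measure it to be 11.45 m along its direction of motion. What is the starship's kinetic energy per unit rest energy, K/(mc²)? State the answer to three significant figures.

γ = L₀/L = 20/11.45 = 1.74672.
K/(mc²) = γ − 1 = 1.74672 − 1 = 0.747.

0.747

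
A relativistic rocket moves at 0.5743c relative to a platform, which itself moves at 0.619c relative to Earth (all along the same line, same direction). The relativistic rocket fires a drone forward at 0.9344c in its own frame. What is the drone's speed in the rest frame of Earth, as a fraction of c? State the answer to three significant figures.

Apply u = (u'+v)/(1+u'v) twice. Drone in the platform frame: (0.9344+0.5743)/(1+0.9344·0.5743) = 1.5087/1.53662592 = 0.98183c.
That velocity, transformed to the rest frame of Earth: (0.98183+0.619)/(1+0.98183·0.619) = 1.60083/1.60775277 = 0.99569c.

0.996c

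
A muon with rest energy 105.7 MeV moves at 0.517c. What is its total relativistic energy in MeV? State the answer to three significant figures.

With β = 0.517, γ = 1/√(1 − 0.517²) = 1/√0.732711 = 1.1682.
Total energy: E = γmc² = 1.1682 × 105.7 MeV = 123 MeV.

123 MeV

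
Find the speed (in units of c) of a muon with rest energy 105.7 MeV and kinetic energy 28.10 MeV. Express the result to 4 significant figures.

γ = 1 + K/(mc²) = 1 + 28.10/105.7 = 1.2658.
β = √(1 − 1/γ²) = √(1 − 0.624122) = √0.375878 = 0.6131.

0.6131c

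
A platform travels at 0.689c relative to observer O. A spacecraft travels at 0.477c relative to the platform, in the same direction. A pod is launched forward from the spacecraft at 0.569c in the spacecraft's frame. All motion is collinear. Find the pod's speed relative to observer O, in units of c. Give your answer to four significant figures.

First combine the pod and spacecraft (S''→S'): u₁ = (0.569 + 0.477)/(1 + 0.569×0.477) = 1.046/1.271413 = 0.82271.
Then combine with the platform (S'→S): u = (0.82271 + 0.689)/(1 + 0.82271×0.689) = 1.51171/1.56684719 = 0.96481.

0.9648c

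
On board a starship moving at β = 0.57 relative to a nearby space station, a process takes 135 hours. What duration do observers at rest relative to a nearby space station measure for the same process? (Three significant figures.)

164 hours

β² = 0.3249, so γ = 1/√0.6751 = 1.2171.
Time dilation: Δt = γ·Δτ = 1.2171 × 135 = 164 hours.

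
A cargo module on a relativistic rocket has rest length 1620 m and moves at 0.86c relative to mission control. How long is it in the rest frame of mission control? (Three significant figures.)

With β = 0.86, γ = 1/√(1 − 0.86²) = 1/√0.2604 = 1.9597.
Along the direction of motion the measured length is L₀/γ = 1620/1.9597 = 827 m.

827 m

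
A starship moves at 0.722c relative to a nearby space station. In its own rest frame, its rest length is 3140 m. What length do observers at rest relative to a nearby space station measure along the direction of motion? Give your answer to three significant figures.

2170 m

γ = 1/√(1 − β²) = 1/√(1 − 0.521284) = 1/√0.478716 = 1/0.691893 = 1.4453.
Along the direction of motion the measured length is L₀/γ = 3140/1.4453 = 2170 m.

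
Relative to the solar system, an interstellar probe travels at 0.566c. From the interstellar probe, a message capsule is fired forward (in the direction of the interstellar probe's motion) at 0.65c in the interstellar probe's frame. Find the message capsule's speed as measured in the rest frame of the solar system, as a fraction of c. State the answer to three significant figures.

0.889c

Relativistic velocity addition: u = (u' + v)/(1 + u'v/c²), with u' = 0.65c and v = 0.566c.
Numerator: 0.65 + 0.566 = 1.216. Denominator: 1 + (0.65)(0.566) = 1.3679.
u = 1.216/1.3679 = 0.88895, so the speed is 0.889c.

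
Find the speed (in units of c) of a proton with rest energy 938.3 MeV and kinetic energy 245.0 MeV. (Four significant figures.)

0.6093c

γ = 1 + K/(mc²) = 1 + 245.0/938.3 = 1.2611.
β = √(1 − 1/γ²) = √(1 − 0.628783) = √0.371217 = 0.6093.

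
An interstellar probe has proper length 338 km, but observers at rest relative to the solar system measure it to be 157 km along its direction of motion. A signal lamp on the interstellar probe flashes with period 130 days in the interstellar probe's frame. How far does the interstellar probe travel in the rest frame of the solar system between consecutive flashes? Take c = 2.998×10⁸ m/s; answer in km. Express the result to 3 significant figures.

From L = L₀/γ: γ = 338/157 = 2.15287.
β = √(1 − 1/γ²) = 0.88558. Lab-frame period = γτ = 2.15287×130 days = 279.87 days. Distance = βc × γτ = 0.88558 × 2.998×10⁸ m/s × 24180768 s = 6.4199×10^15 m = 6.42×10^12 km.

6.42×10^12 km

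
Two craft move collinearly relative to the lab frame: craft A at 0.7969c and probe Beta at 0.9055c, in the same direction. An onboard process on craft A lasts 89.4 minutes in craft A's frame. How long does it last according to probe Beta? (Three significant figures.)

97.1 minutes

The velocity of craft A relative to probe Beta is (0.7969 − 0.9055)c / (1 − 0.7969×0.9055) = −0.39008c; relative speed 0.39008c.
γ for this relative speed: γ = 1/√(1 − 0.152162) = 1.086.
The clock on craft A records proper time, so probe Beta measures Δt = γΔτ = 1.086 × 89.4 = 97.1 minutes.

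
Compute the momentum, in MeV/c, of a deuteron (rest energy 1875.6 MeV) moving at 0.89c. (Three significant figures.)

3660 MeV/c

With β = 0.89, γ = 1/√(1 − 0.89²) = 1/√0.2079 = 2.1932.
Momentum: p = γβ·mc = 2.1932 × 0.89 × 1875.6 MeV/c = 3660 MeV/c.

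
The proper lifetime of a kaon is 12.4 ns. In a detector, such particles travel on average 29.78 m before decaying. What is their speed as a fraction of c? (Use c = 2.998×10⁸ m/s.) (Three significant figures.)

d = βγcτ ⇒ βγ = d/(cτ) = 29.78 m / (3.71752 m) = 8.0107.
β = (βγ)/√(1+(βγ)²) = 8.0107/√65.1713 = 0.992.

0.992c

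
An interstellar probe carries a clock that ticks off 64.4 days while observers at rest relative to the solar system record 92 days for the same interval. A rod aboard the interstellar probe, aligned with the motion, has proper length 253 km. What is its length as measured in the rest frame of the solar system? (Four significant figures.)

177.1 km

From Δt = γΔτ: γ = 92/64.4 = 1.42857.
The rod contracts by the same γ: 253 km / 1.42857 = 177.1 km.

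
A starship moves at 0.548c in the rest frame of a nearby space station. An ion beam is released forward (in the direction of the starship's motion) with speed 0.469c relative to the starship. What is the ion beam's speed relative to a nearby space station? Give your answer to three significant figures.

In units of c, u = (u' + v)/(1 + u'v) with u' = 0.469 and v = 0.548.
Numerator: 0.469 + 0.548 = 1.017. Denominator: 1 + (0.469)(0.548) = 1.257012.
u = 1.017/1.257012 = 0.80906, so the speed is 0.809c.

0.809c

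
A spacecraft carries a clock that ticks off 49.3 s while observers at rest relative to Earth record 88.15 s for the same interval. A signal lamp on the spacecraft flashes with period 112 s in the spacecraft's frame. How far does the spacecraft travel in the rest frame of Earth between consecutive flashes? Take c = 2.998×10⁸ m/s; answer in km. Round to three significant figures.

4.98×10^7 km

The time-dilation ratio gives γ = 88.15/49.3 = 1.78803.
β = √(1 − 1/γ²) = 0.82898. Lab-frame period = γτ = 1.78803×112 s = 200.26 s. Distance = βc × γτ = 0.82898 × 2.998×10⁸ m/s × 200.26 s = 4.9770×10^10 m = 4.98×10^7 km.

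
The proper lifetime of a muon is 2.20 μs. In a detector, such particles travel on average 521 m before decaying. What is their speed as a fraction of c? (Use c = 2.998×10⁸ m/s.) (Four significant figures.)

d = βγcτ ⇒ βγ = d/(cτ) = 521.0 m / (659.56 m) = 0.78992.
β = (βγ)/√(1+(βγ)²) = 0.78992/√1.623974 = 0.6199.

0.6199c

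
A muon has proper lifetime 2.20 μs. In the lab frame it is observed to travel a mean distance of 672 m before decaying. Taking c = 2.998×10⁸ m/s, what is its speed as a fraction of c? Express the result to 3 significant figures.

0.714c

d = βγcτ ⇒ βγ = d/(cτ) = 672.0 m / (659.56 m) = 1.0189.
β = (βγ)/√(1+(βγ)²) = 1.0189/√2.03816 = 0.714.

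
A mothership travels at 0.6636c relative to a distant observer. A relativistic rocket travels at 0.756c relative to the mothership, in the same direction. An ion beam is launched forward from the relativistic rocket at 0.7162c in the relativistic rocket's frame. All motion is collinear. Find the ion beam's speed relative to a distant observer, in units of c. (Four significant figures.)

First combine the ion beam and relativistic rocket (S''→S'): u₁ = (0.7162 + 0.756)/(1 + 0.7162×0.756) = 1.4722/1.5414472 = 0.95508.
Then combine with the mothership (S'→S): u = (0.95508 + 0.6636)/(1 + 0.95508×0.6636) = 1.61868/1.633791088 = 0.99075.

0.9908c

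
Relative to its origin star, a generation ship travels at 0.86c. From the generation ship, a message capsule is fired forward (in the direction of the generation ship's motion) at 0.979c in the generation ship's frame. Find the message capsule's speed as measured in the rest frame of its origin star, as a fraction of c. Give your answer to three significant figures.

In units of c, u = (u' + v)/(1 + u'v) with u' = 0.979 and v = 0.86.
Numerator: 0.979 + 0.86 = 1.839. Denominator: 1 + (0.979)(0.86) = 1.84194.
u = 1.839/1.84194 = 0.9984, so the speed is 0.998c.

0.998c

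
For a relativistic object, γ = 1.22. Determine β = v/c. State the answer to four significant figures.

0.5728

β = √(1 − 1/γ²) = √(1 − 1/1.4884) = √0.328138 = 0.5728.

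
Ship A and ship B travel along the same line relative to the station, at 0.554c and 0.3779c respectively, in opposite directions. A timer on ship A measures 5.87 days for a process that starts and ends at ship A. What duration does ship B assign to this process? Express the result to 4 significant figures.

Transform ship A's velocity into ship B's frame: (0.554 + 0.3779)/(1 + 0.554·0.3779) = 0.9319/1.2093566, so the relative speed is 0.77058c.
At |u| = 0.77058c, γ = (1 − 0.593794)^(−1/2) = 1.569.
The clock on ship A records proper time, so ship B measures Δt = γΔτ = 1.569 × 5.87 = 9.210 days.

9.210 days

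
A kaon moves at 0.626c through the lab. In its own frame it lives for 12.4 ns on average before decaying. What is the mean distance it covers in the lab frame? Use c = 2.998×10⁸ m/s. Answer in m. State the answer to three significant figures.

γ = 1/√(1 − β²) = 1/√(1 − 0.391876) = 1/√0.608124 = 1/0.779823 = 1.2823.
Lab-frame lifetime: Δt = γτ = 1.2823 × 12.4 ns = 15.901 ns.
Distance: d = vΔt = 0.626 × 2.998×10⁸ m/s × 1.5901×10^-8 s = 2.98 m.

2.98 m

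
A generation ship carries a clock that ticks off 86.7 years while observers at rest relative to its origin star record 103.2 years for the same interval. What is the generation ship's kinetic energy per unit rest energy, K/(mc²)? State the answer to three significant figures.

0.190

γ = Δt/Δτ = 103.2/86.7 = 1.19031.
K/(mc²) = γ − 1 = 1.19031 − 1 = 0.190.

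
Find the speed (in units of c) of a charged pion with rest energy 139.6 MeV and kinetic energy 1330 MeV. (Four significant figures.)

γ = 1 + K/(mc²) = 1 + 1330/139.6 = 10.527.
β = √(1 − 1/γ²) = √(1 − 0.00902383) = √0.99097617 = 0.9955.

0.9955c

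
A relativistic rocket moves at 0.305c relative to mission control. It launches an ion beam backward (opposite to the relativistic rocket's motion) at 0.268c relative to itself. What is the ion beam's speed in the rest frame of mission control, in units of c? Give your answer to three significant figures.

Relativistic velocity addition: u = (u' + v)/(1 + u'v/c²), with u' = −0.268c and v = 0.305c.
Numerator: −0.268 + 0.305 = 0.037. Denominator: 1 + (−0.268)(0.305) = 0.91826.
u = 0.037/0.91826 = 0.040294, so the speed is 0.0403c.

0.0403c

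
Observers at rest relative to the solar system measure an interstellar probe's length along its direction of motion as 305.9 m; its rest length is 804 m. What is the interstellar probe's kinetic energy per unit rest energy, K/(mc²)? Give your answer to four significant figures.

From L = L₀/γ: γ = 804/305.9 = 2.62831.
K/(mc²) = γ − 1 = 2.62831 − 1 = 1.628.

1.628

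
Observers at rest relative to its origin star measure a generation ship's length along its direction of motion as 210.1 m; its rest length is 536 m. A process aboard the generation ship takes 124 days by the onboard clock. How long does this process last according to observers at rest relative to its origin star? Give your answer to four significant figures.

Length contraction gives γ = L₀/L = 536/210.1 = 2.55117.
The same γ dilates the second interval: 2.55117 × 124 days = 316.3 days.

316.3 days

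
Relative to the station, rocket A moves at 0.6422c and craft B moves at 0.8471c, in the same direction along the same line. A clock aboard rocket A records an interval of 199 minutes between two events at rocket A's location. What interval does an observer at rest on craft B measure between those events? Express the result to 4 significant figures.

The velocity of rocket A relative to craft B is (0.6422 − 0.8471)c / (1 − 0.6422×0.8471) = −0.44935c; relative speed 0.44935c.
γ for this relative speed: γ = 1/√(1 − 0.201915) = 1.1194.
Rocket A's interval is proper; time dilation gives Δt_B = γΔτ = 1.1194 × 199 minutes = 222.8 minutes.

222.8 minutes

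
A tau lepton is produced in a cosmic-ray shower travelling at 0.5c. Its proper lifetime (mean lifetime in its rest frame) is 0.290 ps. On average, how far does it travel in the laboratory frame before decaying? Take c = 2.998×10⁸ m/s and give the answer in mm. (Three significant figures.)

0.0502 mm

Lorentz factor: γ = (1 − 0.25)^(−1/2) = 1.1547.
Lab-frame lifetime: Δt = γτ = 1.1547 × 0.290 ps = 0.33486 ps.
Distance: d = vΔt = 0.5 × 2.998×10⁸ m/s × 3.3486×10^-13 s = 5.02×10^-5 m = 0.0502 mm.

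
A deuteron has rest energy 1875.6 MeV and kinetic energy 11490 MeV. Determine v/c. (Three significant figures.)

K = (γ−1)mc², so γ = 1 + 11490/1875.6 = 7.126.
Then v/c = √(1 − γ⁻²) = √(1 − 0.0196928) = √0.9803072 = 0.990.

0.990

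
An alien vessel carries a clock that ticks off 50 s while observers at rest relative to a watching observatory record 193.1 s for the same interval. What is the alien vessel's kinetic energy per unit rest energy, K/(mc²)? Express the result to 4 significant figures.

The time-dilation ratio gives γ = 193.1/50 = 3.862.
Since K = (γ−1)mc², K/(mc²) = 3.862 − 1 = 2.862.

2.862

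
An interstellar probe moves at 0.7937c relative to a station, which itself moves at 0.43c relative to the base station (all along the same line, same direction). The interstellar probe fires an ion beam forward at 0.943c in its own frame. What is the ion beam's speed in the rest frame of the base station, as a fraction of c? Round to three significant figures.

First combine the ion beam and interstellar probe (S''→S'): u₁ = (0.943 + 0.7937)/(1 + 0.943×0.7937) = 1.7367/1.7484591 = 0.99327.
Then combine with the station (S'→S): u = (0.99327 + 0.43)/(1 + 0.99327×0.43) = 1.42327/1.4271061 = 0.99731.

0.997c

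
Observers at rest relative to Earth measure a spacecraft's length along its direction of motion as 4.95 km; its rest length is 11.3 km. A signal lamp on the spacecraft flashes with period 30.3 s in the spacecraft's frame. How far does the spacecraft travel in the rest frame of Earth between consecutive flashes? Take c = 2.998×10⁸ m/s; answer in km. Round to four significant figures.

1.864×10^7 km

From L = L₀/γ: γ = 11.3/4.95 = 2.28283.
β = √(1 − 1/γ²) = 0.89895. Lab-frame period = γτ = 2.28283×30.3 s = 69.17 s. Distance = βc × γτ = 0.89895 × 2.998×10⁸ m/s × 69.17 s = 1.8642×10^10 m = 1.864×10^7 km.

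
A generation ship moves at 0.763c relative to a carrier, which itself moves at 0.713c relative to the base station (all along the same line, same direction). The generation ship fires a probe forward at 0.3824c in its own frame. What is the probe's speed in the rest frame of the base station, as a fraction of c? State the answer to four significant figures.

First combine the probe and generation ship (S''→S'): u₁ = (0.3824 + 0.763)/(1 + 0.3824×0.763) = 1.1454/1.2917712 = 0.88669.
Then combine with the carrier (S'→S): u = (0.88669 + 0.713)/(1 + 0.88669×0.713) = 1.59969/1.63220997 = 0.98008.

0.9801c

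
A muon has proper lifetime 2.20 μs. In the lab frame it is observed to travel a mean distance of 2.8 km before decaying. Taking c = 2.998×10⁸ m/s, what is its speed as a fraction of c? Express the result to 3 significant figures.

Let x = d/(cτ) = 2800 m / (2.998×10⁸ m/s × 2.200×10^-6 s) = 4.2453. Since d = βγcτ, x = βγ = β/√(1−β²).
Solving: β² = x²/(1+x²) = 18.0226/19.0226 = 0.947431, so β = 0.973.

0.973c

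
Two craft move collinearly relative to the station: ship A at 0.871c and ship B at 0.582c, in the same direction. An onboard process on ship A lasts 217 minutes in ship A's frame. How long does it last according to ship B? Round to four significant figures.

The velocity of ship A relative to ship B is (0.871 − 0.582)c / (1 − 0.871×0.582) = 0.58611c; relative speed 0.58611c.
At |u| = 0.58611c, γ = (1 − 0.343525)^(−1/2) = 1.2342.
The clock on ship A records proper time, so ship B measures Δt = γΔτ = 1.2342 × 217 = 267.8 minutes.

267.8 minutes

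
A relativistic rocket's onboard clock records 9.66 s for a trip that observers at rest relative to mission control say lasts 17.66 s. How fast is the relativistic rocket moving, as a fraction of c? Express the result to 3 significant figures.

0.837c

γ = Δt/Δτ = 17.66/9.66 = 1.8282.
β = √(1 − 1/γ²) = √(1 − 0.299194) = √0.700806 = 0.837.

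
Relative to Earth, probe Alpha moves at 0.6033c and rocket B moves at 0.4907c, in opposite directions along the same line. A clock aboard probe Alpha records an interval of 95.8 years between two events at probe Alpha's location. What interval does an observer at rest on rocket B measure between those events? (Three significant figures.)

179 years

The velocity of probe Alpha relative to rocket B is (0.6033 + 0.4907)c / (1 + 0.6033×0.4907) = 0.84411c; relative speed 0.84411c.
γ for this relative speed: γ = 1/√(1 − 0.712522) = 1.8651.
The clock on probe Alpha records proper time, so rocket B measures Δt = γΔτ = 1.8651 × 95.8 = 179 years.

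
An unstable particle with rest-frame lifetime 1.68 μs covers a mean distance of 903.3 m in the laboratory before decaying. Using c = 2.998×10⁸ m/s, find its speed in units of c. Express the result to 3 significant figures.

Lab distance = (lab lifetime)·v = γτ·βc, so βγ = d/(cτ) = 903.3/(2.998×10⁸ × 1.680×10^-6) = 1.7935.
With βγ = 1.7935: γ² = 1 + (βγ)² = 4.21664, and β = (βγ)/γ = 1.7935/2.05345 = 0.873.

0.873c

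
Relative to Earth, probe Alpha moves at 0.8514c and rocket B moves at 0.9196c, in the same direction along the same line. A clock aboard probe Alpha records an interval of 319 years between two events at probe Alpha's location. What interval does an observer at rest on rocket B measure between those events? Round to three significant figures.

The velocity of probe Alpha relative to rocket B is (0.8514 − 0.9196)c / (1 − 0.8514×0.9196) = −0.31421c; relative speed 0.31421c.
γ for this relative speed: γ = 1/√(1 − 0.0987279) = 1.0533.
Probe Alpha's interval is proper; time dilation gives Δt_B = γΔτ = 1.0533 × 319 years = 336 years.

336 years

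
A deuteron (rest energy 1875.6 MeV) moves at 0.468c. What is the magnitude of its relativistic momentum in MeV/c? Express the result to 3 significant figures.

993 MeV/c

β² = 0.219024, so γ = 1/√0.780976 = 1.1316.
Momentum: p = γβ·mc = 1.1316 × 0.468 × 1875.6 MeV/c = 993 MeV/c.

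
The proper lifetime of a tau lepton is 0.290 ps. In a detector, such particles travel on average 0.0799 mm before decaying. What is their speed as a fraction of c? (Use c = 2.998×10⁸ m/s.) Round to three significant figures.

0.677c

Let x = d/(cτ) = 7.990×10^-5 m / (2.998×10⁸ m/s × 2.900×10^-13 s) = 0.919. Since d = βγcτ, x = βγ = β/√(1−β²).
Solving: β² = x²/(1+x²) = 0.844561/1.844561 = 0.457866, so β = 0.677.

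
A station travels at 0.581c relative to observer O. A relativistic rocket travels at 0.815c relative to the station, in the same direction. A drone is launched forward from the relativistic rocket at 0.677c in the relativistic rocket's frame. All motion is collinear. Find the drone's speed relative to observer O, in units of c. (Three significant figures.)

Apply u = (u'+v)/(1+u'v) twice. Drone in the station frame: (0.677+0.815)/(1+0.677·0.815) = 1.492/1.551755 = 0.96149c.
That velocity, transformed to the rest frame of observer O: (0.96149+0.581)/(1+0.96149·0.581) = 1.54249/1.55862569 = 0.98965c.

0.990c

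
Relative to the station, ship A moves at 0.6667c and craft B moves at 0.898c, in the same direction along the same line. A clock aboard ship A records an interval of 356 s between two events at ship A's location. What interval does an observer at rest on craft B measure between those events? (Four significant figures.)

435.6 s

The velocity of ship A relative to craft B is (0.6667 − 0.898)c / (1 − 0.6667×0.898) = −0.57637c; relative speed 0.57637c.
At |u| = 0.57637c, γ = (1 − 0.332202)^(−1/2) = 1.2237.
The clock on ship A records proper time, so craft B measures Δt = γΔτ = 1.2237 × 356 = 435.6 s.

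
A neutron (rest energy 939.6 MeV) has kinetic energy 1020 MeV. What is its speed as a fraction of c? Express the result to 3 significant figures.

0.878c

γ = 1 + K/(mc²) = 1 + 1020/939.6 = 2.0856.
β = √(1 − 1/γ²) = √(1 − 0.229899) = √0.770101 = 0.878.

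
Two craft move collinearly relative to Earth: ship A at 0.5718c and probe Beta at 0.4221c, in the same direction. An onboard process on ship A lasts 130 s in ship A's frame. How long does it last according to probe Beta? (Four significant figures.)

Speed of ship A in probe Beta's frame: u = (v_A − v_B)/(1 − v_A v_B/c²) = (0.5718 − 0.4221)/(1 − 0.5718×0.4221) = 0.1497/0.75864322 = 0.19733; |u| = 0.19733c.
γ for this relative speed: γ = 1/√(1 − 0.0389391) = 1.0201.
Ship A's interval is proper; time dilation gives Δt_B = γΔτ = 1.0201 × 130 s = 132.6 s.

132.6 s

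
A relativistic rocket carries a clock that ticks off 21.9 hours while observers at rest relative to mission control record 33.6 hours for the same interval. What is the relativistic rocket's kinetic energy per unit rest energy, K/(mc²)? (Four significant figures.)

From Δt = γΔτ: γ = 33.6/21.9 = 1.53425.
K/(mc²) = γ − 1 = 1.53425 − 1 = 0.5342.

0.5342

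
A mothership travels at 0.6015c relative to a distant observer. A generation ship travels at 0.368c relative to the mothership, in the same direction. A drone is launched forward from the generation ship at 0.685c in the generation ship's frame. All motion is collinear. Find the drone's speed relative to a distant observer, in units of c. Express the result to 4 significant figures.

0.9579c

Compose velocities in two stages. Stage 1 (into S'): u₁ = (0.685+0.368)/(1+0.685×0.368) = 0.841.
Stage 2 (into S): u = (0.841+0.6015)/(1+0.841×0.6015) = 0.95792, so the speed is 0.9579c.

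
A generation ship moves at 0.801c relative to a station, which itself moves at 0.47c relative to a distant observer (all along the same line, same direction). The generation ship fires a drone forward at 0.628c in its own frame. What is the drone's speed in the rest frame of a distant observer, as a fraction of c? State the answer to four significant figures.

Compose velocities in two stages. Stage 1 (into S'): u₁ = (0.628+0.801)/(1+0.628×0.801) = 0.95075.
Stage 2 (into S): u = (0.95075+0.47)/(1+0.95075×0.47) = 0.98196, so the speed is 0.9820c.

0.9820c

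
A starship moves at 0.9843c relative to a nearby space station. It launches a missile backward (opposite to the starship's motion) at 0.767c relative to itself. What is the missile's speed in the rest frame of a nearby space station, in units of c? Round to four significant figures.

0.8868c

In units of c, u = (u' + v)/(1 + u'v) with u' = −0.767 and v = 0.9843.
Numerator: −0.767 + 0.9843 = 0.2173. Denominator: 1 + (−0.767)(0.9843) = 0.2450419.
u = 0.2173/0.2450419 = 0.88679, so the speed is 0.8868c.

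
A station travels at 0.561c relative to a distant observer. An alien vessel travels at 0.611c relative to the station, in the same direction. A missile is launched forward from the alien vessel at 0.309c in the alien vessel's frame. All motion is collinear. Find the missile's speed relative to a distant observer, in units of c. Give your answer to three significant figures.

Compose velocities in two stages. Stage 1 (into S'): u₁ = (0.309+0.611)/(1+0.309×0.611) = 0.77389.
Stage 2 (into S): u = (0.77389+0.561)/(1+0.77389×0.561) = 0.93079, so the speed is 0.931c.

0.931c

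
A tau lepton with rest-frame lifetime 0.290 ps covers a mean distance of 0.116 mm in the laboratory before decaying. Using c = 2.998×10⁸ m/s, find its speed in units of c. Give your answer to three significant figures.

Lab distance = (lab lifetime)·v = γτ·βc, so βγ = d/(cτ) = 1.160×10^-4/(2.998×10⁸ × 2.900×10^-13) = 1.3342.
With βγ = 1.3342: γ² = 1 + (βγ)² = 2.78009, and β = (βγ)/γ = 1.3342/1.66736 = 0.800.

0.800c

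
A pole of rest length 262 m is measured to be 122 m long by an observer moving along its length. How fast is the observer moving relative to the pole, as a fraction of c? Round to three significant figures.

0.885c

Length contraction gives γ = L₀/L = 262/122 = 2.1475.
β = √(1 − 1/γ²) = √0.783163 = 0.885.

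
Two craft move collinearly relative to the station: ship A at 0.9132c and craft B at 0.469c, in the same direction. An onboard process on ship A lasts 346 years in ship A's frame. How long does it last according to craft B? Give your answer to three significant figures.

550 years

Speed of ship A in craft B's frame: u = (v_A − v_B)/(1 − v_A v_B/c²) = (0.9132 − 0.469)/(1 − 0.9132×0.469) = 0.4442/0.5717092 = 0.77697; |u| = 0.77697c.
γ for this relative speed: γ = 1/√(1 − 0.603682) = 1.5885.
Ship A's interval is proper; time dilation gives Δt_B = γΔτ = 1.5885 × 346 years = 550 years.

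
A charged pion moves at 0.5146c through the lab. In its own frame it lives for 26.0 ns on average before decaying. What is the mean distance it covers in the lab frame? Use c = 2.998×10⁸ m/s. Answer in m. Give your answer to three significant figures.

With β = 0.5146, γ = 1/√(1 − 0.5146²) = 1/√0.73518684 = 1.1663.
Lab-frame lifetime: Δt = γτ = 1.1663 × 26.0 ns = 30.324 ns.
Distance: d = vΔt = 0.5146 × 2.998×10⁸ m/s × 3.0324×10^-8 s = 4.68 m.

4.68 m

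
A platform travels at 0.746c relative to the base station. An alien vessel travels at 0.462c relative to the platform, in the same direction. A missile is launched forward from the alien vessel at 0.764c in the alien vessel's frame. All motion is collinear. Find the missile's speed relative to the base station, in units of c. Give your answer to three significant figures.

0.986c

Apply u = (u'+v)/(1+u'v) twice. Missile in the platform frame: (0.764+0.462)/(1+0.764·0.462) = 1.226/1.352968 = 0.90616c.
That velocity, transformed to the rest frame of the base station: (0.90616+0.746)/(1+0.90616·0.746) = 1.65216/1.67599536 = 0.98578c.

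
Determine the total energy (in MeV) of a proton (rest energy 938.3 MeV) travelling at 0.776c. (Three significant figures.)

1490 MeV

With β = 0.776, γ = 1/√(1 − 0.776²) = 1/√0.397824 = 1.5855.
Total energy: E = γmc² = 1.5855 × 938.3 MeV = 1490 MeV.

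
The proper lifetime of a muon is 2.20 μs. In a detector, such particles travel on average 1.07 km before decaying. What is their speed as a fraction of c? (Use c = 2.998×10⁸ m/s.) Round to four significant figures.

0.8513c

Let x = d/(cτ) = 1070 m / (2.998×10⁸ m/s × 2.200×10^-6 s) = 1.6223. Since d = βγcτ, x = βγ = β/√(1−β²).
Solving: β² = x²/(1+x²) = 2.63186/3.63186 = 0.724659, so β = 0.8513.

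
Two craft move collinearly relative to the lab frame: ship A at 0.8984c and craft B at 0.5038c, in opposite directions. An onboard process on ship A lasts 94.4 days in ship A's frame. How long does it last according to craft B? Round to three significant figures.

361 days

Transform ship A's velocity into craft B's frame: (0.8984 + 0.5038)/(1 + 0.8984·0.5038) = 1.4022/1.45261392, so the relative speed is 0.96529c.
γ for this relative speed: γ = 1/√(1 − 0.931785) = 3.8288.
Ship A's interval is proper; time dilation gives Δt_B = γΔτ = 3.8288 × 94.4 days = 361 days.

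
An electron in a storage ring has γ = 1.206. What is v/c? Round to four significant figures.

β = √(1 − 1/γ²) = √(1 − 1/1.454436) = √0.312448 = 0.5590.

0.5590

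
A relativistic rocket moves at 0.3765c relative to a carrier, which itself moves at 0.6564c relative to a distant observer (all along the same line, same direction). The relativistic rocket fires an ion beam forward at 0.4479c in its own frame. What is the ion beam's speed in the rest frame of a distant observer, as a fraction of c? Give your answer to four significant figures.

Apply u = (u'+v)/(1+u'v) twice. Ion beam in the carrier frame: (0.4479+0.3765)/(1+0.4479·0.3765) = 0.8244/1.16863435 = 0.70544c.
That velocity, transformed to the rest frame of a distant observer: (0.70544+0.6564)/(1+0.70544·0.6564) = 1.36184/1.463050816 = 0.93082c.

0.9308c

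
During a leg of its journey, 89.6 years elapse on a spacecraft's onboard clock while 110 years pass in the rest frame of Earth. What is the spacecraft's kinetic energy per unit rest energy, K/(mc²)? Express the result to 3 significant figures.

0.228

The time-dilation ratio gives γ = 110/89.6 = 1.22768.
K/(mc²) = γ − 1 = 1.22768 − 1 = 0.228.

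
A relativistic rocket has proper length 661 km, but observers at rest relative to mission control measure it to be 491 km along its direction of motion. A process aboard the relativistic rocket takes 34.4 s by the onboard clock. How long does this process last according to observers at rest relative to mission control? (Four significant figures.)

46.31 s

Length contraction gives γ = L₀/L = 661/491 = 1.34623.
Δt = γΔτ = 1.34623 × 34.4 = 46.31 s.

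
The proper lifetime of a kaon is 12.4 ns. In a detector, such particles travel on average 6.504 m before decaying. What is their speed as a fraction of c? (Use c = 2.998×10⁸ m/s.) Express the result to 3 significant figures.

0.868c

Let x = d/(cτ) = 6.504 m / (2.998×10⁸ m/s × 1.240×10^-8 s) = 1.7496. Since d = βγcτ, x = βγ = β/√(1−β²).
Solving: β² = x²/(1+x²) = 3.0611/4.0611 = 0.753761, so β = 0.868.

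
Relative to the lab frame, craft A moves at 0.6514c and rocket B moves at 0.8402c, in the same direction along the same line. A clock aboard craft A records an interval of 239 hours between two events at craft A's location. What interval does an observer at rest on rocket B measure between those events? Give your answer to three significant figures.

263 hours

Speed of craft A in rocket B's frame: u = (v_A − v_B)/(1 − v_A v_B/c²) = (0.6514 − 0.8402)/(1 − 0.6514×0.8402) = −0.1888/0.45269372 = −0.41706; |u| = 0.41706c.
γ for this relative speed: γ = 1/√(1 − 0.173939) = 1.1003.
Craft A's interval is proper; time dilation gives Δt_B = γΔτ = 1.1003 × 239 hours = 263 hours.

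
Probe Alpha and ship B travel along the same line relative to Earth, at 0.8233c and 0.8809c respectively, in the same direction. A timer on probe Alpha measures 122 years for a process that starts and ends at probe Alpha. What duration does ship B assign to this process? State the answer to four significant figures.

Speed of probe Alpha in ship B's frame: u = (v_A − v_B)/(1 − v_A v_B/c²) = (0.8233 − 0.8809)/(1 − 0.8233×0.8809) = −0.0576/0.27475503 = −0.20964; |u| = 0.20964c.
γ for this relative speed: γ = 1/√(1 − 0.0439489) = 1.0227.
The clock on probe Alpha records proper time, so ship B measures Δt = γΔτ = 1.0227 × 122 = 124.8 years.

124.8 years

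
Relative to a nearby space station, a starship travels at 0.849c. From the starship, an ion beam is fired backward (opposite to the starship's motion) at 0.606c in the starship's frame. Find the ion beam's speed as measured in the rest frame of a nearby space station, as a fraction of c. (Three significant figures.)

0.501c

In units of c, u = (u' + v)/(1 + u'v) with u' = −0.606 and v = 0.849.
Numerator: −0.606 + 0.849 = 0.243. Denominator: 1 + (−0.606)(0.849) = 0.485506.
u = 0.243/0.485506 = 0.50051, so the speed is 0.501c.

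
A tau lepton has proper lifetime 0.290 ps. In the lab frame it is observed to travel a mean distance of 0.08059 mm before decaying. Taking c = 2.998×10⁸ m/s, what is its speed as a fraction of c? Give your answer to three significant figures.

Let x = d/(cτ) = 8.059×10^-5 m / (2.998×10⁸ m/s × 2.900×10^-13 s) = 0.92694. Since d = βγcτ, x = βγ = β/√(1−β²).
Solving: β² = x²/(1+x²) = 0.859218/1.859218 = 0.462139, so β = 0.680.

0.680c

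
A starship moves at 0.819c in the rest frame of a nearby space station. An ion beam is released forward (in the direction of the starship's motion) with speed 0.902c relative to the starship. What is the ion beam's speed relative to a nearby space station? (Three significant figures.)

0.990c

In units of c, u = (u' + v)/(1 + u'v) with u' = 0.902 and v = 0.819.
Numerator: 0.902 + 0.819 = 1.721. Denominator: 1 + (0.902)(0.819) = 1.738738.
u = 1.721/1.738738 = 0.9898, so the speed is 0.990c.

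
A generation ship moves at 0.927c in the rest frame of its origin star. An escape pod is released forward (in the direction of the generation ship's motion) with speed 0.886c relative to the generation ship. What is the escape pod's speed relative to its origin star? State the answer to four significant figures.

Relativistic velocity addition: u = (u' + v)/(1 + u'v/c²), with u' = 0.886c and v = 0.927c.
Numerator: 0.886 + 0.927 = 1.813. Denominator: 1 + (0.886)(0.927) = 1.821322.
u = 1.813/1.821322 = 0.99543, so the speed is 0.9954c.

0.9954c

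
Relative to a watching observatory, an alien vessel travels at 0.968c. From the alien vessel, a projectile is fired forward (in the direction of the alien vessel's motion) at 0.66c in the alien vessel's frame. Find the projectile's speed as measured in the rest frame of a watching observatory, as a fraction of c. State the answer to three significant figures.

0.993c

In units of c, u = (u' + v)/(1 + u'v) with u' = 0.66 and v = 0.968.
Numerator: 0.66 + 0.968 = 1.628. Denominator: 1 + (0.66)(0.968) = 1.63888.
u = 1.628/1.63888 = 0.99336, so the speed is 0.993c.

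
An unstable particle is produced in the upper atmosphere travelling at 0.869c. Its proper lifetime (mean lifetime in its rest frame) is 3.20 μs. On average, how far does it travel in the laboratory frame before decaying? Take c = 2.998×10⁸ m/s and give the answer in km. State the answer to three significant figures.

1.68 km

β² = 0.755161, so γ = 1/√0.244839 = 2.021.
Lab-frame lifetime: Δt = γτ = 2.021 × 3.20 μs = 6.4672 μs.
Distance: d = vΔt = 0.869 × 2.998×10⁸ m/s × 6.4672×10^-6 s = 1680 m = 1.68 km.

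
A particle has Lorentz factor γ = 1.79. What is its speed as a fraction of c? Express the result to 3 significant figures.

β = √(1 − 1/γ²) = √(1 − 1/3.2041) = √0.6879 = 0.829.

0.829c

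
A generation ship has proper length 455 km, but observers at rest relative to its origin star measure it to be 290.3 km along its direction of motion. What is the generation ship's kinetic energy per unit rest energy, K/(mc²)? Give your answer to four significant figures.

0.5673

Length contraction gives γ = L₀/L = 455/290.3 = 1.56734.
K/(mc²) = γ − 1 = 1.56734 − 1 = 0.5673.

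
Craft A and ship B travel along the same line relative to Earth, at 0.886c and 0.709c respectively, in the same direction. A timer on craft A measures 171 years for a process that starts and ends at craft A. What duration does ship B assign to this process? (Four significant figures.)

194.4 years

The velocity of craft A relative to ship B is (0.886 − 0.709)c / (1 − 0.886×0.709) = 0.47603c; relative speed 0.47603c.
γ for this relative speed: γ = 1/√(1 − 0.226605) = 1.1371.
Craft A's interval is proper; time dilation gives Δt_B = γΔτ = 1.1371 × 171 years = 194.4 years.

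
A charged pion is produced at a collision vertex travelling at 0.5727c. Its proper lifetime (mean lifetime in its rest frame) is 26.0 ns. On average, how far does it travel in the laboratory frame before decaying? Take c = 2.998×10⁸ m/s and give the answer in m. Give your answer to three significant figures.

5.45 m

β² = 0.32798529, so γ = 1/√0.67201471 = 1.2199.
Lab-frame lifetime: Δt = γτ = 1.2199 × 26.0 ns = 31.717 ns.
Distance: d = vΔt = 0.5727 × 2.998×10⁸ m/s × 3.1717×10^-8 s = 5.45 m.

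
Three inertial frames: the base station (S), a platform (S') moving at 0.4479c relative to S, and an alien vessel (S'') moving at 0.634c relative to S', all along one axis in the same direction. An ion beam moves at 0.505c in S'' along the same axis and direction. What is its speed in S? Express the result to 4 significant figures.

Apply u = (u'+v)/(1+u'v) twice. Ion beam in the platform frame: (0.505+0.634)/(1+0.505·0.634) = 1.139/1.32017 = 0.86277c.
That velocity, transformed to the rest frame of the base station: (0.86277+0.4479)/(1+0.86277·0.4479) = 1.31067/1.386434683 = 0.94535c.

0.9454c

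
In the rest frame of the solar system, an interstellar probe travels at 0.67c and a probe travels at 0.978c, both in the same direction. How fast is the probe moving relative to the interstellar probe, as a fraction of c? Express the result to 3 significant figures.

Transform to the interstellar probe's frame: u' = (u − v)/(1 − uv/c²).
u' = (0.978 − 0.67)/(1 − 0.978×0.67) = 0.308/0.34474 = 0.89343.
Speed in the interstellar probe's frame: 0.893c (in the same direction).

0.893c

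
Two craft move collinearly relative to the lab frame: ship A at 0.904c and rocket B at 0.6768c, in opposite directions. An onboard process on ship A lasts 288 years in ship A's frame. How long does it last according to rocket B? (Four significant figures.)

Transform ship A's velocity into rocket B's frame: (0.904 + 0.6768)/(1 + 0.904·0.6768) = 1.5808/1.6118272, so the relative speed is 0.98075c.
At |u| = 0.98075c, γ = (1 − 0.961871)^(−1/2) = 5.1212.
Ship A's interval is proper; time dilation gives Δt_B = γΔτ = 5.1212 × 288 years = 1475 years.

1475 years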